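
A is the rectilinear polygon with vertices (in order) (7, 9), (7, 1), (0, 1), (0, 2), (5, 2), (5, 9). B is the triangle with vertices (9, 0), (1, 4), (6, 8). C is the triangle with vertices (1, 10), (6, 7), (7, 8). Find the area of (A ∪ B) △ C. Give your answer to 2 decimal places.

36.00

|A ∪ B| = 35.7333.
|(A ∪ B) ∩ C| = 1.8667.
|(A ∪ B) △ C| = 35.7333 + 4 − 3.7333 = 36.00.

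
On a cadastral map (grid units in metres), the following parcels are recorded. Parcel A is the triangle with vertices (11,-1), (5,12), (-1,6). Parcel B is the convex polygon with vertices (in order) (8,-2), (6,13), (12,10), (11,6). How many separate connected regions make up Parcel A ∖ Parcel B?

Parcel A ∖ Parcel B splits into 2 disjoint pieces (area 2.4695, area 45.1482).

2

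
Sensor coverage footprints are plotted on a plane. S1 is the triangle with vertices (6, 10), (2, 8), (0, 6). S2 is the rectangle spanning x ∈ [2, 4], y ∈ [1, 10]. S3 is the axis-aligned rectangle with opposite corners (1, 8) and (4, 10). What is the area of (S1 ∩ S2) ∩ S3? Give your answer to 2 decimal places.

0.67

The region (S1 ∩ S2) ∩ S3 is the polygon with vertices (4,8.667), (3,8), (2,8), (4,9).
By the shoelace formula its area is 0.67.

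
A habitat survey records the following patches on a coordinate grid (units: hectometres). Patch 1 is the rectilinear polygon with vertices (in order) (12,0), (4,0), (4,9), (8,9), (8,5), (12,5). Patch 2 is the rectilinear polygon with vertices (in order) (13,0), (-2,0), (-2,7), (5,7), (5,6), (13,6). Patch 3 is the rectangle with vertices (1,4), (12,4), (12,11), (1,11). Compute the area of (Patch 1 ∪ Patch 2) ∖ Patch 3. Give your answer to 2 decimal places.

|Patch 1 ∪ Patch 2| = 108.
|(Patch 1 ∪ Patch 2) ∩ Patch 3| = 37.
|(Patch 1 ∪ Patch 2) ∖ Patch 3| = 108 − 37 = 71.00.

71.00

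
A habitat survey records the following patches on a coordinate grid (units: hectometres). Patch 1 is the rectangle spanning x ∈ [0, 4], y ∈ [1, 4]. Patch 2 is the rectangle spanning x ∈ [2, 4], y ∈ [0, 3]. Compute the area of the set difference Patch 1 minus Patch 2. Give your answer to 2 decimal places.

|Patch 1∩Patch 2|: x∈[2,4], y∈[1,3] → 2·2 = 4.
|Patch 1| = 12.
|Patch 1 ∖ Patch 2| = |Patch 1| − |Patch 1∩Patch 2| = 12 − 4 = 8.00.

8.00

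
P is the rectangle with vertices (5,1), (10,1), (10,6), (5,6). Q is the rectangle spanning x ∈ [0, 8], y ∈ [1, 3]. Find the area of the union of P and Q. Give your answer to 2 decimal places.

By inclusion–exclusion:
Individual areas: |P| = 25, |Q| = 16.
|P∩Q|: x∈[5,8], y∈[1,3] → 3·2 = 6.
|P ∪ Q| = 41 − 6 = 35.00.

35.00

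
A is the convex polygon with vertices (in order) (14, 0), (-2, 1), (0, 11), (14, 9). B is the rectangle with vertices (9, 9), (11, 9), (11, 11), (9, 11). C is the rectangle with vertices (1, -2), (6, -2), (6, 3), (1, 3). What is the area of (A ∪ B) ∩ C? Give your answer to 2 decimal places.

11.72

The region (A ∪ B) ∩ C is the polygon with vertices (1,0.812), (1,3), (6,3), (6,0.5).
By the shoelace formula its area is 11.72.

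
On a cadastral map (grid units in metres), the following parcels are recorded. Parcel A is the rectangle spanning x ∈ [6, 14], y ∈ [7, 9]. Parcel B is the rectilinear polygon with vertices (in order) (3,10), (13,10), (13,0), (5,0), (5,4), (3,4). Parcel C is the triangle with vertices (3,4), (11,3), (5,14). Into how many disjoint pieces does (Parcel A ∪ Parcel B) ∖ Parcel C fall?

2

(Parcel A ∪ Parcel B) ∖ Parcel C splits into 2 disjoint pieces (area 55.6136, area 3.6).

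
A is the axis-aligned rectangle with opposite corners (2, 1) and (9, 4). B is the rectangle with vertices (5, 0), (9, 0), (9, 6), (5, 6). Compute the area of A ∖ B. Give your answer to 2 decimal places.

9.00

|A∩B|: x∈[5,9], y∈[1,4] → 4·3 = 12.
|A| = 21.
|A ∖ B| = |A| − |A∩B| = 21 − 12 = 9.00.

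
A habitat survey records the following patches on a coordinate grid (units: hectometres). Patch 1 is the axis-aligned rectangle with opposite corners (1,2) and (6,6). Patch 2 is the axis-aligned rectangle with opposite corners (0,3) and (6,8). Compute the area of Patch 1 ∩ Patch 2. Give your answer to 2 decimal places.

15.00

|Patch 1∩Patch 2|: x∈[1,6], y∈[3,6] → 5·3 = 15.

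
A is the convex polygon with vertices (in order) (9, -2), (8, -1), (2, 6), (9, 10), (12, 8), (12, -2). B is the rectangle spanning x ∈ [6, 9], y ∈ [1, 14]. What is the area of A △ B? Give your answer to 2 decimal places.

|A| = 75.5, |B| = 39, |A∩B| = 24.381.
|A △ B| = |A| + |B| − 2·|A∩B| = 75.5 + 39 − 48.7619 = 65.74.

65.74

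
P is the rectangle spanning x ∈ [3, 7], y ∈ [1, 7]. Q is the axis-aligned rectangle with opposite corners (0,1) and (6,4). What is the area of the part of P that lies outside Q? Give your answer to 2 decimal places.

|P∩Q|: x∈[3,6], y∈[1,4] → 3·3 = 9.
|P| = 24.
|P ∖ Q| = |P| − |P∩Q| = 24 − 9 = 15.00.

15.00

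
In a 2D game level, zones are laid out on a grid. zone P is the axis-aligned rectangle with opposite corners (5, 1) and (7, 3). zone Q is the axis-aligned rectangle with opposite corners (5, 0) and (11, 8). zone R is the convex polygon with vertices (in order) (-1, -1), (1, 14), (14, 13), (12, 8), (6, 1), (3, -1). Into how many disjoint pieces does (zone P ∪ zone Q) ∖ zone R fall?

(zone P ∪ zone Q) ∖ zone R is a single connected region.

1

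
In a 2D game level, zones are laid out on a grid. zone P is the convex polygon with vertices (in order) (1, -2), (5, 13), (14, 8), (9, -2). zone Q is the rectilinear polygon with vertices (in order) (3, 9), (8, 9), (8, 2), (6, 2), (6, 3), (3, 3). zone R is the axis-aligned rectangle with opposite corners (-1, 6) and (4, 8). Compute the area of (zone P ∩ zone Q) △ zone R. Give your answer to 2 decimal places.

37.97

|zone P ∩ zone Q| = 30.3667.
|(zone P ∩ zone Q) ∩ zone R| = 1.2.
|(zone P ∩ zone Q) △ zone R| = 30.3667 + 10 − 2.4 = 37.97.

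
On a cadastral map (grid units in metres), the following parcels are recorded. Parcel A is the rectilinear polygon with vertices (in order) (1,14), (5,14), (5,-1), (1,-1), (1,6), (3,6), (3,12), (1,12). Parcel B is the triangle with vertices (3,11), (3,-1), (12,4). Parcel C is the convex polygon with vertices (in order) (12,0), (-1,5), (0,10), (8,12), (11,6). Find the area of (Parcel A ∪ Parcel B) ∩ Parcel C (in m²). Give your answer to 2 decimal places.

48.97

|Parcel A ∪ Parcel B| = 80.6667.
|(Parcel A ∪ Parcel B) ∩ Parcel C| = 48.97.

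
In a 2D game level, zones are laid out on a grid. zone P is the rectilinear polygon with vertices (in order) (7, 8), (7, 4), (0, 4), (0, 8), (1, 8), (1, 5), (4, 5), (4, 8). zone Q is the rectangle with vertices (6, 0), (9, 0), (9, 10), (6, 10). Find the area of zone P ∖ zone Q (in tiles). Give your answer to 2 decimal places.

15.00

|zone P| = 19, |zone P∩zone Q| = 4.
|zone P ∖ zone Q| = |zone P| − |zone P∩zone Q| = 19 − 4 = 15.00.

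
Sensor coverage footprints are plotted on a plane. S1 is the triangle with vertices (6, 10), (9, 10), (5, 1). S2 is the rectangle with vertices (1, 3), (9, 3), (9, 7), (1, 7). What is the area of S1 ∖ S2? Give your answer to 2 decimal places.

8.17

|S1| = 13.5, |S1∩S2| = 5.3333.
|S1 ∖ S2| = |S1| − |S1∩S2| = 13.5 − 5.3333 = 8.17.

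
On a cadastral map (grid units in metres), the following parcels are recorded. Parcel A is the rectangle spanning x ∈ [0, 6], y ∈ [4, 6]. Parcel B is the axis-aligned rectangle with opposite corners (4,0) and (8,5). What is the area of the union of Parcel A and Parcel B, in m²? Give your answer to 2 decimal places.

30.00

By inclusion–exclusion:
Individual areas: |Parcel A| = 12, |Parcel B| = 20.
|Parcel A∩Parcel B|: x∈[4,6], y∈[4,5] → 2·1 = 2.
|Parcel A ∪ Parcel B| = 32 − 2 = 30.00.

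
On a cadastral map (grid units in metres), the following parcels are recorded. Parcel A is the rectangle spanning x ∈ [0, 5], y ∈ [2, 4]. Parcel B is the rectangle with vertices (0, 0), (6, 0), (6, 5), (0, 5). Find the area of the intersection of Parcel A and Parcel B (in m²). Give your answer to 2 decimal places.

10.00

|Parcel A∩Parcel B|: x∈[0,5], y∈[2,4] → 5·2 = 10.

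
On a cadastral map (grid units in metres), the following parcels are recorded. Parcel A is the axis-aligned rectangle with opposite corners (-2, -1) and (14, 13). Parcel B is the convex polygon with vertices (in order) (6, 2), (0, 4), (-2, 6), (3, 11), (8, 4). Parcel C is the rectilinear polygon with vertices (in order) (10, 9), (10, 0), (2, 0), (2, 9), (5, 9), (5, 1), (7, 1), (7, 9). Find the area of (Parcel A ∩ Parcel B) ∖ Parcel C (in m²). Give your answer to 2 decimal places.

|Parcel A ∩ Parcel B| = 46.
|(Parcel A ∩ Parcel B) ∩ Parcel C| = 19.4714.
|(Parcel A ∩ Parcel B) ∖ Parcel C| = 46 − 19.4714 = 26.53.

26.53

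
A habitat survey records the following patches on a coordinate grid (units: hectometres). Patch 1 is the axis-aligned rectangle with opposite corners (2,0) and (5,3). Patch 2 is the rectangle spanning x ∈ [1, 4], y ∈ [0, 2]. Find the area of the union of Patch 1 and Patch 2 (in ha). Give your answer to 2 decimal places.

By inclusion–exclusion:
Individual areas: |Patch 1| = 9, |Patch 2| = 6.
|Patch 1∩Patch 2|: x∈[2,4], y∈[0,2] → 2·2 = 4.
|Patch 1 ∪ Patch 2| = 15 − 4 = 11.00.

11.00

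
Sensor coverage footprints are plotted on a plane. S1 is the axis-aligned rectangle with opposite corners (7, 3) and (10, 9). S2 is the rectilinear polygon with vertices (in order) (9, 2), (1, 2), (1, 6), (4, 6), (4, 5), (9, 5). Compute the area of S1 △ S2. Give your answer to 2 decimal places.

|S1| = 18, |S2| = 27, |S1∩S2| = 4.
|S1 △ S2| = |S1| + |S2| − 2·|S1∩S2| = 18 + 27 − 8 = 37.00.

37.00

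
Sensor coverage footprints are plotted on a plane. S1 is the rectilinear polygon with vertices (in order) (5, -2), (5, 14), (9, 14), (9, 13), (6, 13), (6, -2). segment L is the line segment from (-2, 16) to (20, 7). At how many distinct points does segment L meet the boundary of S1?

2

The segment meets the boundary at (6,12.727), (5,13.136).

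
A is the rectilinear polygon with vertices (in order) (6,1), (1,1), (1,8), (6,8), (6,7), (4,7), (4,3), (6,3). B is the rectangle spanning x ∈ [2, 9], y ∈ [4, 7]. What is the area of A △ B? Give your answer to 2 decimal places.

|A| = 27, |B| = 21, |A∩B| = 6.
|A △ B| = |A| + |B| − 2·|A∩B| = 27 + 21 − 12 = 36.00.

36.00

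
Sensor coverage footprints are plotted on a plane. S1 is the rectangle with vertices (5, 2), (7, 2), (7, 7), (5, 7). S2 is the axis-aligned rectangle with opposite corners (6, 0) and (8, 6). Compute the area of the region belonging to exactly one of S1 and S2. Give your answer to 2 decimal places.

14.00

|S1∩S2|: x∈[6,7], y∈[2,6] → 1·4 = 4.
|S1 △ S2| = |S1| + |S2| − 2·|S1∩S2| = 10 + 12 − 8 = 14.00.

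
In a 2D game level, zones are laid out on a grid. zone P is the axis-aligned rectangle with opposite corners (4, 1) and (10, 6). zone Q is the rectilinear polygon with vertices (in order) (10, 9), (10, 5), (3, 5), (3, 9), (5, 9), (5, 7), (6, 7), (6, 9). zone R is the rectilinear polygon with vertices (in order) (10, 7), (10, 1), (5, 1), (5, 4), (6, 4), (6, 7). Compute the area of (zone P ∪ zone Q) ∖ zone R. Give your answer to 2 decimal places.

23.00

|zone P ∪ zone Q| = 50.
|(zone P ∪ zone Q) ∩ zone R| = 27.
|(zone P ∪ zone Q) ∖ zone R| = 50 − 27 = 23.00.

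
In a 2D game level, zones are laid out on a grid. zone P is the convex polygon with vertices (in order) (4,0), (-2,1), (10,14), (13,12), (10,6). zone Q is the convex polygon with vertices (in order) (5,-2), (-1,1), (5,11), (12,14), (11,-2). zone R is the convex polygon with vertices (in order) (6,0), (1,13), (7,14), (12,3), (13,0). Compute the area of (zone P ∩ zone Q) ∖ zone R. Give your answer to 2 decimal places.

|zone P ∩ zone Q| = 76.5795.
|(zone P ∩ zone Q) ∩ zone R| = 37.0624.
|(zone P ∩ zone Q) ∖ zone R| = 76.5795 − 37.0624 = 39.52.

39.52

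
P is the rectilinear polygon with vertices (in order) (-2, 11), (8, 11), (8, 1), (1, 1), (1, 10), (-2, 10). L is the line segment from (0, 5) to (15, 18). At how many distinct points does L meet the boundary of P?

2

The segment meets the boundary at (6.923,11), (1,5.867).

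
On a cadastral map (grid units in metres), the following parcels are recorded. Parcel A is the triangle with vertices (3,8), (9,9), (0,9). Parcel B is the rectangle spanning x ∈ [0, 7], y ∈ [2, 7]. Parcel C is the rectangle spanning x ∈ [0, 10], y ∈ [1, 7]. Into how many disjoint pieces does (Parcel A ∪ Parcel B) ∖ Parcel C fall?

1

(Parcel A ∪ Parcel B) ∖ Parcel C is a single connected region.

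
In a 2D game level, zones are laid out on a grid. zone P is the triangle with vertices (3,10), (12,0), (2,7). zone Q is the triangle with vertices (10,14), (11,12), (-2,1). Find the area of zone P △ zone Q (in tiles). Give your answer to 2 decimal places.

|zone P| = 18.5, |zone Q| = 18.5, |zone P∩zone Q| = 2.519.
|zone P △ zone Q| = |zone P| + |zone Q| − 2·|zone P∩zone Q| = 18.5 + 18.5 − 5.038 = 31.96.

31.96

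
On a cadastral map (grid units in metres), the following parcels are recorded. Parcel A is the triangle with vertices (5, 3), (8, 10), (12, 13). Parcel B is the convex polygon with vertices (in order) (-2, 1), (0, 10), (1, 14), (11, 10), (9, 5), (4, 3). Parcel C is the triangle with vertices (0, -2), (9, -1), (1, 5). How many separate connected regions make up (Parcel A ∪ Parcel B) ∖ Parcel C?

1

(Parcel A ∪ Parcel B) ∖ Parcel C is a single connected region.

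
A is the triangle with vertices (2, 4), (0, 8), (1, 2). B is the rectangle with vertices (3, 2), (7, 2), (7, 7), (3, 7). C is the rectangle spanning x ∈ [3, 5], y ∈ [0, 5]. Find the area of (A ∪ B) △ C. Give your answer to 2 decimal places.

22.00

|A ∪ B| = 24.
|(A ∪ B) ∩ C| = 6.
|(A ∪ B) △ C| = 24 + 10 − 12 = 22.00.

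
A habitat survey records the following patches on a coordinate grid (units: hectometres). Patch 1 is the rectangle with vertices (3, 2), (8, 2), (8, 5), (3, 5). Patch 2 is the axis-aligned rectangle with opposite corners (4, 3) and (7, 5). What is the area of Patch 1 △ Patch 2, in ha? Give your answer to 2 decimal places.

|Patch 1∩Patch 2|: x∈[4,7], y∈[3,5] → 3·2 = 6.
|Patch 1 △ Patch 2| = |Patch 1| + |Patch 2| − 2·|Patch 1∩Patch 2| = 15 + 6 − 12 = 9.00.

9.00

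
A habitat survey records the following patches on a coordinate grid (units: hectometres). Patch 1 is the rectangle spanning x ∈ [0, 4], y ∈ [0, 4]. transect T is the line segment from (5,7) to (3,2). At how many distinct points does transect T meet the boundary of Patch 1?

1

The segment meets the boundary at (3.8,4).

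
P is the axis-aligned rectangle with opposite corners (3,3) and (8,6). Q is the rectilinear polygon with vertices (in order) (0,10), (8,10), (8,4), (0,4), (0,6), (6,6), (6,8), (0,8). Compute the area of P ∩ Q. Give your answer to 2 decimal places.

10.00

The intersection is the polygon with vertices (8,4), (3,4), (3,6), (6,6), (8,6).
By the shoelace formula its area is 10.00.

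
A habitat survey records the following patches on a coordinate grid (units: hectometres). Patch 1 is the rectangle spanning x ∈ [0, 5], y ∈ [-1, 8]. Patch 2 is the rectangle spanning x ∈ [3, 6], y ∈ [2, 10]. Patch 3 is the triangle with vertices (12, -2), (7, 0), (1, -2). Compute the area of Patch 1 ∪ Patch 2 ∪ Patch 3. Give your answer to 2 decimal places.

By inclusion–exclusion:
Individual areas: |Patch 1| = 45, |Patch 2| = 24, |Patch 3| = 11.
|Patch 1∩Patch 2|: x∈[3,5], y∈[2,8] → 2·6 = 12.
|Patch 1∩Patch 3| = 0.1667.
|Patch 2∩Patch 3| = 0.
|Patch 1∩Patch 2∩Patch 3| = 0.
|Patch 1 ∪ Patch 2 ∪ Patch 3| = 80 − 12.1667 + 0 = 67.83.

67.83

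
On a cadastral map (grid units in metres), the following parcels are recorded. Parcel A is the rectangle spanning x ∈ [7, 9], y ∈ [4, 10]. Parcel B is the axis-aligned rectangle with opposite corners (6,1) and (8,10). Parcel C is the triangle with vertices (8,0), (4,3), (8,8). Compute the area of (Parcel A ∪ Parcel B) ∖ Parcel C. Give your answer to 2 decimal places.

|Parcel A ∪ Parcel B| = 24.
|(Parcel A ∪ Parcel B) ∩ Parcel C| = 11.3333.
|(Parcel A ∪ Parcel B) ∖ Parcel C| = 24 − 11.3333 = 12.67.

12.67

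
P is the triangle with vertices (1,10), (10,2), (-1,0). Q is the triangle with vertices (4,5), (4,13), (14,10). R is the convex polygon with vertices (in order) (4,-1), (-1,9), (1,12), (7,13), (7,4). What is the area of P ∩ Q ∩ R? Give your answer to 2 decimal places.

The intersection is the polygon with vertices (4,5), (4,7.333), (5.68,5.84).
By the shoelace formula its area is 1.96.

1.96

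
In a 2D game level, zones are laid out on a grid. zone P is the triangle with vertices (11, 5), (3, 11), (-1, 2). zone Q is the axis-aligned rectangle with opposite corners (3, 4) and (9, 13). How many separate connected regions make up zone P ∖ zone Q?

zone P ∖ zone Q splits into 2 disjoint pieces (area 2, area 18).

2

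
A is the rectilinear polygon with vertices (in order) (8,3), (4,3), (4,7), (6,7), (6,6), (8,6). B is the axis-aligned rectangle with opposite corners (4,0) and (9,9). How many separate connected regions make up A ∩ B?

A ∩ B is a single connected region.

1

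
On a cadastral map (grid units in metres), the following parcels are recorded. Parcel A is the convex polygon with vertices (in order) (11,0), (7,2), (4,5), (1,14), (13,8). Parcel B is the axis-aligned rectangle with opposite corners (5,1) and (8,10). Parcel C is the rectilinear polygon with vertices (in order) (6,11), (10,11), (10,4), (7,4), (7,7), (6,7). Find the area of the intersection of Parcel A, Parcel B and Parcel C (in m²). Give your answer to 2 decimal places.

9.00

The intersection is the polygon with vertices (8,10), (8,4), (7,4), (7,7), (6,7), (6,10).
By the shoelace formula its area is 9.00.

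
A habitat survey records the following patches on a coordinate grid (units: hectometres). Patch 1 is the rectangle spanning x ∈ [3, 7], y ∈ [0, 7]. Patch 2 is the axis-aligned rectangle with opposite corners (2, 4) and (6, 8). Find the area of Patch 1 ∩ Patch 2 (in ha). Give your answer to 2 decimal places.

9.00

|Patch 1∩Patch 2|: x∈[3,6], y∈[4,7] → 3·3 = 9.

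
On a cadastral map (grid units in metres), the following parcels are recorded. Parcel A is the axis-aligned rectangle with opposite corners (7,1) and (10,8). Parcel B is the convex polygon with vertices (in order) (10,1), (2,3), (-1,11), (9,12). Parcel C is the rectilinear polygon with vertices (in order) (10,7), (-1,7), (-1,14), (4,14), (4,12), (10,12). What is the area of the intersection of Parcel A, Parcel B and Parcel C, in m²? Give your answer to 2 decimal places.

The intersection is the polygon with vertices (9.364,8), (9.454,7), (7,7), (7,8).
By the shoelace formula its area is 2.41.

2.41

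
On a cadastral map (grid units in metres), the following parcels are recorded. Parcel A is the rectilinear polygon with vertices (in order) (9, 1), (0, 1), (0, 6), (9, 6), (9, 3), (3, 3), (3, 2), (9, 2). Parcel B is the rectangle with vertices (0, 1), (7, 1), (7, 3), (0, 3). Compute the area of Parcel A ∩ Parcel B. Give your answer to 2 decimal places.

10.00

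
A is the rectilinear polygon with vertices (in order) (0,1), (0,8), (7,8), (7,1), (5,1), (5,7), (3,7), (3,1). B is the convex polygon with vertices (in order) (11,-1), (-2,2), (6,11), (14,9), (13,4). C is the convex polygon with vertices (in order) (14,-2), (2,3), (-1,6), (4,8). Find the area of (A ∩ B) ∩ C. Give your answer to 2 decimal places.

17.78

|A ∩ B| = 30.1218.
|(A ∩ B) ∩ C| = 17.78.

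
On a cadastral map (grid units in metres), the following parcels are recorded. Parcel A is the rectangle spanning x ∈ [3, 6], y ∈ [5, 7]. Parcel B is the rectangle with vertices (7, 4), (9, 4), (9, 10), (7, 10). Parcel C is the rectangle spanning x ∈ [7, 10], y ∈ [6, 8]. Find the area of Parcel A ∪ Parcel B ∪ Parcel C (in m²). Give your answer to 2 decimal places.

20.00

By inclusion–exclusion:
Individual areas: |Parcel A| = 6, |Parcel B| = 12, |Parcel C| = 6.
|Parcel A∩Parcel B| = 0 (no overlap).
|Parcel A∩Parcel C| = 0 (no overlap).
|Parcel B∩Parcel C|: x∈[7,9], y∈[6,8] → 2·2 = 4.
|Parcel A∩Parcel B∩Parcel C| = 0.
|Parcel A ∪ Parcel B ∪ Parcel C| = 24 − 4 + 0 = 20.00.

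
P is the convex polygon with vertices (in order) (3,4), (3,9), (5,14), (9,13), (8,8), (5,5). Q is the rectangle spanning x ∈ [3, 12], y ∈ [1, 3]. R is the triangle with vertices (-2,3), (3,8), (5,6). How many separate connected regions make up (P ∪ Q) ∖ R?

(P ∪ Q) ∖ R splits into 2 disjoint pieces (area 35.1429, area 18).

2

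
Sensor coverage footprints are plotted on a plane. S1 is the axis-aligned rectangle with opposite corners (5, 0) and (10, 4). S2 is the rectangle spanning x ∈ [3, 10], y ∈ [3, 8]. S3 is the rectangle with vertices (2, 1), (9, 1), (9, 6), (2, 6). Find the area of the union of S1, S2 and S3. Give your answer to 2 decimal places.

By inclusion–exclusion:
Individual areas: |S1| = 20, |S2| = 35, |S3| = 35.
|S1∩S2|: x∈[5,10], y∈[3,4] → 5·1 = 5.
|S1∩S3|: x∈[5,9], y∈[1,4] → 4·3 = 12.
|S2∩S3|: x∈[3,9], y∈[3,6] → 6·3 = 18.
|S1∩S2∩S3| = 4.
|S1 ∪ S2 ∪ S3| = 90 − 35 + 4 = 59.00.

59.00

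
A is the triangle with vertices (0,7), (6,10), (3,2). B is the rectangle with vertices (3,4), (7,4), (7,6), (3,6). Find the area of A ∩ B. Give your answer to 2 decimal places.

2.25

The intersection is the polygon with vertices (3.75,4), (3,4), (3,6), (4.5,6).
By the shoelace formula its area is 2.25.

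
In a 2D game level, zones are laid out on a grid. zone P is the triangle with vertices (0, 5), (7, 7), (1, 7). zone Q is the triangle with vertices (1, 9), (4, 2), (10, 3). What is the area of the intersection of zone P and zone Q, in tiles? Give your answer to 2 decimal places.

2.47

The intersection is the polygon with vertices (2.418,5.691), (1.857,7), (4,7), (4.9,6.4).
By the shoelace formula its area is 2.47.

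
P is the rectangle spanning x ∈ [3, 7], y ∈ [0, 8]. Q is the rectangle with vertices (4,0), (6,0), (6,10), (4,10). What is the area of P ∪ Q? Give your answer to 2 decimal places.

36.00

By inclusion–exclusion:
Individual areas: |P| = 32, |Q| = 20.
|P∩Q|: x∈[4,6], y∈[0,8] → 2·8 = 16.
|P ∪ Q| = 52 − 16 = 36.00.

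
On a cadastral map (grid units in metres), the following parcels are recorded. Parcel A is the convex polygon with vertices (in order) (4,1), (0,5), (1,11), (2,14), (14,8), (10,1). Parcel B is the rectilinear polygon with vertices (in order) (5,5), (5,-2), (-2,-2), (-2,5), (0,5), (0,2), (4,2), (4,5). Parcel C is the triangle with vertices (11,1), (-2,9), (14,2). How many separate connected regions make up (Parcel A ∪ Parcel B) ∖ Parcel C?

2

(Parcel A ∪ Parcel B) ∖ Parcel C splits into 2 disjoint pieces (area 74.1549, area 60.9235).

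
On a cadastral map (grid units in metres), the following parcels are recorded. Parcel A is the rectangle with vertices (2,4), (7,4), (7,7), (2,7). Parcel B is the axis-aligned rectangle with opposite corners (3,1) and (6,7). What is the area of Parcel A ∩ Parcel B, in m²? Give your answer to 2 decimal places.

9.00

|Parcel A∩Parcel B|: x∈[3,6], y∈[4,7] → 3·3 = 9.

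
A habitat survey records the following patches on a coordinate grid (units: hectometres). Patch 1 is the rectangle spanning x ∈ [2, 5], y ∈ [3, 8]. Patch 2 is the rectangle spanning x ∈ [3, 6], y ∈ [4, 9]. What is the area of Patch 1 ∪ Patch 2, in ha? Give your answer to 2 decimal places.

By inclusion–exclusion:
Individual areas: |Patch 1| = 15, |Patch 2| = 15.
|Patch 1∩Patch 2|: x∈[3,5], y∈[4,8] → 2·4 = 8.
|Patch 1 ∪ Patch 2| = 30 − 8 = 22.00.

22.00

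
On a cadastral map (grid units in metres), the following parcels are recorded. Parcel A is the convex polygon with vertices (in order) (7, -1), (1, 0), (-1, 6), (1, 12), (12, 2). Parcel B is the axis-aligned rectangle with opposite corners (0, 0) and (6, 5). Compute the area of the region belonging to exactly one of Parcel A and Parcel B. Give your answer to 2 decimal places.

|Parcel A| = 89.5, |Parcel B| = 30, |Parcel A∩Parcel B| = 28.5.
|Parcel A △ Parcel B| = |Parcel A| + |Parcel B| − 2·|Parcel A∩Parcel B| = 89.5 + 30 − 57 = 62.50.

62.50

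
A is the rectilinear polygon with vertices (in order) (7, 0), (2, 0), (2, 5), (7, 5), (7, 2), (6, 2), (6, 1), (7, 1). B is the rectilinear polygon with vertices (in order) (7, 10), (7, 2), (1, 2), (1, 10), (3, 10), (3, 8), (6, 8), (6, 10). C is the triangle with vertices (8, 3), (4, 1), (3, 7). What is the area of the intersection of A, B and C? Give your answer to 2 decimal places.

9.10

The intersection is the polygon with vertices (5.5,5), (7,3.8), (7,2.5), (6,2), (3.833,2), (3.333,5).
By the shoelace formula its area is 9.10.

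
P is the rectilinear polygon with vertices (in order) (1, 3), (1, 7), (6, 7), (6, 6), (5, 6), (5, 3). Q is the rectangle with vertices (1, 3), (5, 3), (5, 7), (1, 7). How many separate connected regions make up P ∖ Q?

1

P ∖ Q is a single connected region.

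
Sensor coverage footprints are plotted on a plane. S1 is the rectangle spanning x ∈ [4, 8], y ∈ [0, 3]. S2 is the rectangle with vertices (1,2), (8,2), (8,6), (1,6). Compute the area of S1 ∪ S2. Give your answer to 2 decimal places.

36.00

By inclusion–exclusion:
Individual areas: |S1| = 12, |S2| = 28.
|S1∩S2|: x∈[4,8], y∈[2,3] → 4·1 = 4.
|S1 ∪ S2| = 40 − 4 = 36.00.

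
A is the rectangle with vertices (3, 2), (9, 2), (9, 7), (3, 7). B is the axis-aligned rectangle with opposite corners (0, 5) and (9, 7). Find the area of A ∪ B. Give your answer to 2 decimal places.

36.00

By inclusion–exclusion:
Individual areas: |A| = 30, |B| = 18.
|A∩B|: x∈[3,9], y∈[5,7] → 6·2 = 12.
|A ∪ B| = 48 − 12 = 36.00.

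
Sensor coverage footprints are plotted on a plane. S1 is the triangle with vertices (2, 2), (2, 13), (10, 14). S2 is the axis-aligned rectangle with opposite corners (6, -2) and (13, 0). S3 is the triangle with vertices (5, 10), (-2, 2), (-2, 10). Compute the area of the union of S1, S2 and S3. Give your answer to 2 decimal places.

80.86

By inclusion–exclusion:
Individual areas: |S1| = 44, |S2| = 14, |S3| = 28.
|S1∩S2| = 0.
|S1∩S3| = 5.1429.
|S2∩S3| = 0.
|S1∩S2∩S3| = 0.
|S1 ∪ S2 ∪ S3| = 86 − 5.1429 + 0 = 80.86.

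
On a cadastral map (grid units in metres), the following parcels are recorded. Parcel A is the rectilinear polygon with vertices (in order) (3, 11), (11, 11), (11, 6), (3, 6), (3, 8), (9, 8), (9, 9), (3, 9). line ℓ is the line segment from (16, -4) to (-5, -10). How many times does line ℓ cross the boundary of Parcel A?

The segment lies entirely outside Parcel A and never meets its boundary.

0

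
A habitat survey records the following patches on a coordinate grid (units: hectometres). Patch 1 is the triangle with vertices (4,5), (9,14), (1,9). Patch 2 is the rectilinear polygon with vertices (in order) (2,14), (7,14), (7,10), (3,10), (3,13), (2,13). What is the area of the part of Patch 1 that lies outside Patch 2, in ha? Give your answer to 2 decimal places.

17.54

|Patch 1| = 23.5, |Patch 1∩Patch 2| = 5.9556.
|Patch 1 ∖ Patch 2| = |Patch 1| − |Patch 1∩Patch 2| = 23.5 − 5.9556 = 17.54.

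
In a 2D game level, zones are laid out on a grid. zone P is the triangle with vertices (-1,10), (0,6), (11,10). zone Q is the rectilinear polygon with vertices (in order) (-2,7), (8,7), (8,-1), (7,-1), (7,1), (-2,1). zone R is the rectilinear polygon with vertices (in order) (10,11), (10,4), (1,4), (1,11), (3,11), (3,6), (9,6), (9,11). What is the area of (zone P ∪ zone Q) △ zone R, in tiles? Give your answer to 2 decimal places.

|zone P ∪ zone Q| = 84.5.
|(zone P ∪ zone Q) ∩ zone R| = 22.5341.
|(zone P ∪ zone Q) △ zone R| = 84.5 + 33 − 45.0682 = 72.43.

72.43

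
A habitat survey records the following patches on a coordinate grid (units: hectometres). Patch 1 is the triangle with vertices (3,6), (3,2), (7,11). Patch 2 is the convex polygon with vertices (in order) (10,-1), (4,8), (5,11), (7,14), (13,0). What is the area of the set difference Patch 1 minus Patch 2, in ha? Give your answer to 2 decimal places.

|Patch 1| = 8, |Patch 1∩Patch 2| = 2.7273.
|Patch 1 ∖ Patch 2| = |Patch 1| − |Patch 1∩Patch 2| = 8 − 2.7273 = 5.27.

5.27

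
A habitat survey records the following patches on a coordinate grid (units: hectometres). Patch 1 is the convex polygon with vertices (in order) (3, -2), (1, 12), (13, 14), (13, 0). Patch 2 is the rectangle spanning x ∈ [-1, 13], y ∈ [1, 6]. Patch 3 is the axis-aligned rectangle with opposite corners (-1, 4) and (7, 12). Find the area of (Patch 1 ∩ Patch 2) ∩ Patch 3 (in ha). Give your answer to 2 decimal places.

The region (Patch 1 ∩ Patch 2) ∩ Patch 3 is the polygon with vertices (7,6), (7,4), (2.143,4), (1.857,6).
By the shoelace formula its area is 10.00.

10.00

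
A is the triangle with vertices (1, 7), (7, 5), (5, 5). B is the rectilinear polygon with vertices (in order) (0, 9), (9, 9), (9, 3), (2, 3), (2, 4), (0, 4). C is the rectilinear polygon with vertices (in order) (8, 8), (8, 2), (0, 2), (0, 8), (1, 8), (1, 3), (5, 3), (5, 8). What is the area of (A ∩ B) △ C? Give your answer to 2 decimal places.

|A ∩ B| = 2.
|(A ∩ B) ∩ C| = 0.6667.
|(A ∩ B) △ C| = 2 + 28 − 1.3333 = 28.67.

28.67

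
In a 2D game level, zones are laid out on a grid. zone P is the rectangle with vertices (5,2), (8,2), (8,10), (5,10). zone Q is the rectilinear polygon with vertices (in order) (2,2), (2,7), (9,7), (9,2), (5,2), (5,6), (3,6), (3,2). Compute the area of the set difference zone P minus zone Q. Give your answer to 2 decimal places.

9.00

|zone P| = 24, |zone P∩zone Q| = 15.
|zone P ∖ zone Q| = |zone P| − |zone P∩zone Q| = 24 − 15 = 9.00.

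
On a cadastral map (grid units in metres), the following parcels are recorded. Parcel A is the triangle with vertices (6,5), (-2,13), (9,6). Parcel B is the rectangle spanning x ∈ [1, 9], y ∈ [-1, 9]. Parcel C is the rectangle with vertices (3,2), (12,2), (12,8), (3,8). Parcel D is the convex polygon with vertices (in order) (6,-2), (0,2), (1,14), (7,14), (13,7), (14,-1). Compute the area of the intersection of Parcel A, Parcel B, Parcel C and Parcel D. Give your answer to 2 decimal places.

8.86

The intersection is the polygon with vertices (6,5), (3,8), (5.857,8), (9,6).
By the shoelace formula its area is 8.86.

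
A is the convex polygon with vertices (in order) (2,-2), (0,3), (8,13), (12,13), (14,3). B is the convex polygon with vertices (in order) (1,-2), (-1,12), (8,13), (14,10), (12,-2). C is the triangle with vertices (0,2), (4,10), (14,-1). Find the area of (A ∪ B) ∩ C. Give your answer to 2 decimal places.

The region (A ∪ B) ∩ C is the polygon with vertices (12.23,-0.621), (0.438,1.906), (0.222,2.444), (4,10), (12.451,0.704).
By the shoelace formula its area is 60.68.

60.68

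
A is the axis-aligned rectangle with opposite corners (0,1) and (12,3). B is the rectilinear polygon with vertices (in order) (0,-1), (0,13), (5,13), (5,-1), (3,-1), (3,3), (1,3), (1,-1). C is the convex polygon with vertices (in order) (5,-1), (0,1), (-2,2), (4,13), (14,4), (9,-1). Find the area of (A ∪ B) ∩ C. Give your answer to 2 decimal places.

61.78

|A ∪ B| = 80.
|(A ∪ B) ∩ C| = 61.78.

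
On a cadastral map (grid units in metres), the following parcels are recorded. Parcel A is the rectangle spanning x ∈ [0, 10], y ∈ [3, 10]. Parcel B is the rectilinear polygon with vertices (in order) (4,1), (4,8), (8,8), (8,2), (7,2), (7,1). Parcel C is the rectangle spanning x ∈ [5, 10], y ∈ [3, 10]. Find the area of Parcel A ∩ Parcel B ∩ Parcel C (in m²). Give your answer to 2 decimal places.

The intersection is the polygon with vertices (8,8), (8,3), (5,3), (5,8).
By the shoelace formula its area is 15.00.

15.00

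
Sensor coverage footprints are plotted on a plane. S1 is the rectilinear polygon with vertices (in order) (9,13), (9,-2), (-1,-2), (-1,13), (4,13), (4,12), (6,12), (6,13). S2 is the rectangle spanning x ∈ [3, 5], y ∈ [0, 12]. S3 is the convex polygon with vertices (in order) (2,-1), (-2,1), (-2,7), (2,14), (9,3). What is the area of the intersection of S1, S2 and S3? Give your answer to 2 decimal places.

The intersection is the polygon with vertices (5,0.714), (3.75,0), (3,0), (3,12), (3.273,12), (5,9.286).
By the shoelace formula its area is 21.21.

21.21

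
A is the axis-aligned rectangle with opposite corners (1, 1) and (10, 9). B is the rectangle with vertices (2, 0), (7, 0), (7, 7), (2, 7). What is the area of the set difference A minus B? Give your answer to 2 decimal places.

|A∩B|: x∈[2,7], y∈[1,7] → 5·6 = 30.
|A| = 72.
|A ∖ B| = |A| − |A∩B| = 72 − 30 = 42.00.

42.00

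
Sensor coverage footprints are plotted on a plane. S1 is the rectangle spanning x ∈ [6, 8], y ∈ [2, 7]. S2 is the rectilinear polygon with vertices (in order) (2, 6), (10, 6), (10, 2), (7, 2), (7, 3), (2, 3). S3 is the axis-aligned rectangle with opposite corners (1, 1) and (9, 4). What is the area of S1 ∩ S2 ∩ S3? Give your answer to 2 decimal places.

The intersection is the polygon with vertices (7,2), (7,3), (6,3), (6,4), (8,4), (8,2).
By the shoelace formula its area is 3.00.

3.00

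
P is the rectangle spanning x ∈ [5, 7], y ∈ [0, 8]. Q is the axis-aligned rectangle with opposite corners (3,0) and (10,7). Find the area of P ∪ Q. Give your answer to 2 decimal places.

By inclusion–exclusion:
Individual areas: |P| = 16, |Q| = 49.
|P∩Q|: x∈[5,7], y∈[0,7] → 2·7 = 14.
|P ∪ Q| = 65 − 14 = 51.00.

51.00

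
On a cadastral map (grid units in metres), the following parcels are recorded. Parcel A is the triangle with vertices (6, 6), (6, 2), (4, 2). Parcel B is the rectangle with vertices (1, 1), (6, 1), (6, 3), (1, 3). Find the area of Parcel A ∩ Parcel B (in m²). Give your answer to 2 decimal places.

1.75

The intersection is the polygon with vertices (6,2), (4,2), (4.5,3), (6,3).
By the shoelace formula its area is 1.75.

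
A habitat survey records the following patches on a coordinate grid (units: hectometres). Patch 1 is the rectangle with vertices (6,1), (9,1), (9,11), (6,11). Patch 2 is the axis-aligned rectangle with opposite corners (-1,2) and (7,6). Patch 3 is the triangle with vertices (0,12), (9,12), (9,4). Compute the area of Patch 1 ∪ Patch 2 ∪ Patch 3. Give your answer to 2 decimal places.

By inclusion–exclusion:
Individual areas: |Patch 1| = 30, |Patch 2| = 32, |Patch 3| = 36.
|Patch 1∩Patch 2|: x∈[6,7], y∈[2,6] → 1·4 = 4.
|Patch 1∩Patch 3| = 17.
|Patch 2∩Patch 3| = 0.0278.
|Patch 1∩Patch 2∩Patch 3| = 0.0278.
|Patch 1 ∪ Patch 2 ∪ Patch 3| = 98 − 21.0278 + 0.0278 = 77.00.

77.00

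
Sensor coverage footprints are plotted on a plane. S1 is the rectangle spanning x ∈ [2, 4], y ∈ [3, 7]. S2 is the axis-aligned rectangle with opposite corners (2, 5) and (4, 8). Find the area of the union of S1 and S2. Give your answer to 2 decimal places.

10.00

By inclusion–exclusion:
Individual areas: |S1| = 8, |S2| = 6.
|S1∩S2|: x∈[2,4], y∈[5,7] → 2·2 = 4.
|S1 ∪ S2| = 14 − 4 = 10.00.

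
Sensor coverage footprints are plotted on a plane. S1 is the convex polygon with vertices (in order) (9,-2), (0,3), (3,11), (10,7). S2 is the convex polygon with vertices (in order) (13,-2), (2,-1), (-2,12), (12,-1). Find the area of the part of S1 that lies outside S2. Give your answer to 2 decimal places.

34.98

|S1| = 77, |S1∩S2| = 42.0236.
|S1 ∖ S2| = |S1| − |S1∩S2| = 77 − 42.0236 = 34.98.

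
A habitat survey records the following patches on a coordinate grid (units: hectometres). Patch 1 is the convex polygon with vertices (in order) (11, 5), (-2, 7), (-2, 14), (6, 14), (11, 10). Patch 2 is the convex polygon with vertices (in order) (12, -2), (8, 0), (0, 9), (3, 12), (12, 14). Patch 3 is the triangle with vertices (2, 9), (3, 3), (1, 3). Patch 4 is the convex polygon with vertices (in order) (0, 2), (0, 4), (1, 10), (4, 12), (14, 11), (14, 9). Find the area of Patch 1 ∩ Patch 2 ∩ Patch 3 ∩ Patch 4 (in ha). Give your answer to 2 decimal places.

0.87

The intersection is the polygon with vertices (2,9), (2.447,6.316), (2.376,6.327), (1.684,7.105).
By the shoelace formula its area is 0.87.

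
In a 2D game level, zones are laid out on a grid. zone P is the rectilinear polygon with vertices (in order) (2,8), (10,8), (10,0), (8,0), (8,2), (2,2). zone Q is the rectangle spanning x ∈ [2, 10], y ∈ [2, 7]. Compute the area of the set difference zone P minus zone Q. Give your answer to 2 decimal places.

12.00

|zone P| = 52, |zone P∩zone Q| = 40.
|zone P ∖ zone Q| = |zone P| − |zone P∩zone Q| = 52 − 40 = 12.00.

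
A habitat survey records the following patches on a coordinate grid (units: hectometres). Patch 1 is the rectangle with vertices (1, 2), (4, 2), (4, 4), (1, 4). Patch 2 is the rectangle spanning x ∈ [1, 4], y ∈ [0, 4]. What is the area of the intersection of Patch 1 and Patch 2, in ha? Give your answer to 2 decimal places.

6.00

|Patch 1∩Patch 2|: x∈[1,4], y∈[2,4] → 3·2 = 6.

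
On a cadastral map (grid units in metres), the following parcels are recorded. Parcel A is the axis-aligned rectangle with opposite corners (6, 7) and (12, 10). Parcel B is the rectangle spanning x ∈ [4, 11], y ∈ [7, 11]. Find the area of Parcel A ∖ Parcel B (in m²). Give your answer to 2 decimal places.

3.00

|Parcel A∩Parcel B|: x∈[6,11], y∈[7,10] → 5·3 = 15.
|Parcel A| = 18.
|Parcel A ∖ Parcel B| = |Parcel A| − |Parcel A∩Parcel B| = 18 − 15 = 3.00.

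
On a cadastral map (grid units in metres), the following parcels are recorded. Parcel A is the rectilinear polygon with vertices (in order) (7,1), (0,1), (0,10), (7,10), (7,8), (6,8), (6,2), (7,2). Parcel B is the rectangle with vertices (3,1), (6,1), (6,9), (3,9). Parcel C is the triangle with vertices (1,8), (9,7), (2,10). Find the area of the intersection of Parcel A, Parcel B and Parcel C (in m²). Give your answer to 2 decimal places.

The intersection is the polygon with vertices (3,9), (4.333,9), (6,8.286), (6,8), (6,7.375), (3,7.75).
By the shoelace formula its area is 3.72.

3.72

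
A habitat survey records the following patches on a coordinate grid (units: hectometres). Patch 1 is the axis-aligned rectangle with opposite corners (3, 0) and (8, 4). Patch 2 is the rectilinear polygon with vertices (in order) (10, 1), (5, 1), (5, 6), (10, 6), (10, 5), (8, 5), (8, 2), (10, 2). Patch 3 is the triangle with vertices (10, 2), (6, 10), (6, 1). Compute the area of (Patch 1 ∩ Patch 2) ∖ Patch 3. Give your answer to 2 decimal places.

3.50

|Patch 1 ∩ Patch 2| = 9.
|(Patch 1 ∩ Patch 2) ∩ Patch 3| = 5.5.
|(Patch 1 ∩ Patch 2) ∖ Patch 3| = 9 − 5.5 = 3.50.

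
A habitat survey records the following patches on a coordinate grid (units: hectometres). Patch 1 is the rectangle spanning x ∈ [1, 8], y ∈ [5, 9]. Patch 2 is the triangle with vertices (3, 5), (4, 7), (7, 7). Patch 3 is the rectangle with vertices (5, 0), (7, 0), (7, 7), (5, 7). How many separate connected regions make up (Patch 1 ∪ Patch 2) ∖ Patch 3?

(Patch 1 ∪ Patch 2) ∖ Patch 3 is a single connected region.

1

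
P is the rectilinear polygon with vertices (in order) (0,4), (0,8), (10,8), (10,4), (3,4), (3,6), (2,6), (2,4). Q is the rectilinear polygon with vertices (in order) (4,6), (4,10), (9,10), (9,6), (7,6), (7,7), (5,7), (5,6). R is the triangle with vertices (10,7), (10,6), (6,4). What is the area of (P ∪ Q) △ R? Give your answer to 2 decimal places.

|P ∪ Q| = 48.
|(P ∪ Q) ∩ R| = 2.
|(P ∪ Q) △ R| = 48 + 2 − 4 = 46.00.

46.00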